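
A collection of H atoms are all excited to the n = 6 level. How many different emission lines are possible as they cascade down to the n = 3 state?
6

The electron can occupy levels n = 3, 4, ..., 6 during de-excitation — that is m = 6 - 3 + 1 = 4 distinct levels.

The number of distinct spectral lines equals the number of ways to choose 2 of these m levels (each pair gives one possible emission transition):

Number of lines = m(m-1)/2 = 4×3/2 = 6

These correspond to all possible transitions between the 4 levels:
6 → 5, 6 → 4, 6 → 3, 5 → 4, 5 → 3, 4 → 3

Each transition produces a photon with a unique energy (and thus wavelength). This count does not depend on Z.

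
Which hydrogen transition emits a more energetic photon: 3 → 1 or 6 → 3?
3 → 1

Calculate the energy for each transition:

Transition 3 → 1:
ΔE₁ = |E_1 - E_3| = |-13.6057/1² - (-13.6057/3²)|
ΔE₁ = |-13.60570000 - (-1.51174444)| = 12.09396 eV

Transition 6 → 3:
ΔE₂ = |E_3 - E_6| = |-13.6057/3² - (-13.6057/6²)|
ΔE₂ = |-1.51174444 - (-0.37793611)| = 1.13381 eV

Since 12.09396 eV > 1.13381 eV, the transition 3 → 1 emits the more energetic photon.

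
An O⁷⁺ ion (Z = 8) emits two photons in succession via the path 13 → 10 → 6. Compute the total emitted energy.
19.04 eV

The energy levels of O⁷⁺ are E_n = -13.6057 × 8² / n² eV.

First transition (13 → 10):
ΔE₁ = |E_10 - E_13|
ΔE₁ = |-8.70764800 - (-5.15245444)| = 3.55519 eV

Second transition (10 → 6):
ΔE₂ = |E_6 - E_10|
ΔE₂ = |-24.18791111 - (-8.70764800)| = 15.48026 eV

Total energy released:
E_total = ΔE₁ + ΔE₂ = 3.55519 + 15.48026 = 19.04 eV

Note: This equals the direct transition 13 → 6: 19.04 eV ✓
Energy is conserved regardless of the path taken.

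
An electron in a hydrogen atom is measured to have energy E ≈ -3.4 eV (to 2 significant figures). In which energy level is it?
n = 2

The exact energy levels follow E_n = -13.6057 eV / n².

The measured value (-3.4 eV) is reported to only 2 significant figures, so we must test candidate n values and see which one matches to that precision.

Candidate energies:
  n = 1:  E = -13.6057/1² = -13.605700 eV
  n = 2:  E = -13.6057/2² = -3.401425 eV  ← matches
  n = 3:  E = -13.6057/3² = -1.511744 eV
  n = 4:  E = -13.6057/4² = -0.850356 eV

Checking against the measurement of -3.4 eV (2 sig figs), only n = 2 agrees:
E_2 = -3.401425 eV, which rounds to -3.4 eV ✓

Therefore n = 2.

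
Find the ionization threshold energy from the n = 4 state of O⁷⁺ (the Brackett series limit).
54.42280 eV

The series limit corresponds to the transition from n = ∞ to n = 4.
This is the highest energy (shortest wavelength) transition in the Brackett series.

E_∞ = 0 eV
E_4 = -13.6057 × 8² / 4² = -54.42280 eV

Energy at series limit:
ΔE = E_∞ - E_4 = 0 - (-54.42280) = 54.42280 eV

This energy equals the ionization energy from the n = 4 state of O⁷⁺.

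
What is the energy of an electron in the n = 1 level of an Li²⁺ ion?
-122.4513 eV

For hydrogen-like ions, the energy levels scale with Z²:
E_n = -13.6057 Z² / n² eV

For Li²⁺ (Z = 3) at n = 1:
E_1 = -13.6057 × 3² / 1²
E_1 = -13.6057 × 9 / 1
E_1 = -122.4513 / 1
E_1 = -122.4513 eV

The energy is 9 times more negative than hydrogen at the same n due to the stronger nuclear charge.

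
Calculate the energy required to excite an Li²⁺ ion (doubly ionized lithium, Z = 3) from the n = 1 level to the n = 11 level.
121.439 eV

The energy levels of a hydrogen-like atom are E_n = -13.6057 Z² eV / n².

Energy at n = 1: E_1 = -13.6057 × 3² / 1² = -122.451300 eV
Energy at n = 11: E_11 = -13.6057 × 3² / 11² = -1.011994 eV

The excitation energy is the difference:
ΔE = E_11 - E_1
ΔE = -1.011994 - (-122.451300)
ΔE = 121.439 eV

Since this is positive, energy must be absorbed (photon absorption).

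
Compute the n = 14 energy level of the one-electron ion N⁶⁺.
-3.401 eV

For hydrogen-like ions, the energy levels scale with Z²:
E_n = -13.6057 Z² / n² eV

For N⁶⁺ (Z = 7) at n = 14:
E_14 = -13.6057 × 7² / 14²
E_14 = -13.6057 × 49 / 196
E_14 = -666.6793 / 196
E_14 = -3.401 eV

The energy is 49 times more negative than hydrogen at the same n due to the stronger nuclear charge.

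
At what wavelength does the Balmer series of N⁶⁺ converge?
7.4389 nm

The series limit corresponds to the transition from n = ∞ to n = 2.
This is the highest energy (shortest wavelength) transition in the Balmer series.

E_∞ = 0 eV
E_2 = -13.6057 × 7² / 2² = -166.669825 eV

Energy at series limit:
ΔE = E_∞ - E_2 = 0 - (-166.669825) = 166.669825 eV
λ = hc/E = 1239.84 eV·nm / 166.669825 eV = 7.4389 nm

This energy equals the ionization energy from the n = 2 state of N⁶⁺.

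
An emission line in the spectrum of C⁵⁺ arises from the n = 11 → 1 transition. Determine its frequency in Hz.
1.175e+17 Hz

First, find the transition energy:
E_11 = -13.6057 × 6² / 11² = -4.047977 eV
E_1 = -13.6057 × 6² / 1² = -489.805200 eV
|ΔE| = |E_1 - E_11| = 485.757223 eV

Convert to Joules: E = 485.757223 eV × (1.602177 × 10⁻¹⁹ J/eV) = 7.78269e-17 J

Using E = hf:
f = E/h = 7.78269e-17 J / (6.62607 × 10⁻³⁴ J·s)
f = 1.175e+17 Hz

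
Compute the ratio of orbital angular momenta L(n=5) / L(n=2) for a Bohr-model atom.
2.50000

In the Bohr model, L_n = nℏ, so the ratio is purely the ratio of quantum numbers:

L_5/L_2 = 5ℏ / 2ℏ = 5/2 = 2.50000

The angular momentum scales linearly with n.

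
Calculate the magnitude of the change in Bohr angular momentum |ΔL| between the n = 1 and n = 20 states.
2.0037e-33 J·s (or 19ℏ)

In the Bohr model, L_n = nℏ where ℏ = 1.054572e-34 J·s.

L_20 = 20ℏ = 2.109144e-33 J·s
L_1 = 1ℏ = 1.054572e-34 J·s

ΔL = L_20 - L_1 = (20 - 1)ℏ = 19ℏ
ΔL = 19 × 1.054572e-34 J·s = 2.0037e-33 J·s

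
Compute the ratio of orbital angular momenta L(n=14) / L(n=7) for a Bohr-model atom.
2.000

In the Bohr model, L_n = nℏ, so the ratio is purely the ratio of quantum numbers:

L_14/L_7 = 14ℏ / 7ℏ = 14/7 = 2.000

The angular momentum scales linearly with n.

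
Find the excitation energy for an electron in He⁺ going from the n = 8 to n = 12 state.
0.4724 eV

The energy levels of a hydrogen-like atom are E_n = -13.6057 Z² eV / n².

Energy at n = 8: E_8 = -13.6057 × 2² / 8² = -0.8503563 eV
Energy at n = 12: E_12 = -13.6057 × 2² / 12² = -0.3779361 eV

The excitation energy is the difference:
ΔE = E_12 - E_8
ΔE = -0.3779361 - (-0.8503563)
ΔE = 0.4724 eV

Since this is positive, energy must be absorbed (photon absorption).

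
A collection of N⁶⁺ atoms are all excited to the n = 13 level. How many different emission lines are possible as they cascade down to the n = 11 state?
3

The electron can occupy levels n = 11, 12, ..., 13 during de-excitation — that is m = 13 - 11 + 1 = 3 distinct levels.

The number of distinct spectral lines equals the number of ways to choose 2 of these m levels (each pair gives one possible emission transition):

Number of lines = m(m-1)/2 = 3×2/2 = 3

These correspond to all possible transitions between the 3 levels:
13 → 12, 13 → 11, 12 → 11

Each transition produces a photon with a unique energy (and thus wavelength). This count does not depend on Z.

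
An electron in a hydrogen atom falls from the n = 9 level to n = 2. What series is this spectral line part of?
Balmer series

The spectral series in hydrogen are named based on the final (lower) energy level:
- Lyman series: n_final = 1 (ultraviolet)
- Balmer series: n_final = 2 (visible/near-UV)
- Paschen series: n_final = 3 (infrared)
- Brackett series: n_final = 4 (infrared)
- Pfund series: n_final = 5 (far infrared)

Since this transition ends at n = 2, it belongs to the Balmer series.

For reference, this 9 → 2 line has photon energy
ΔE = 13.6057 eV × (1/2² - 1/9²) = 3.23345340 eV,
corresponding to wavelength λ = hc/ΔE = 1239.84 eV·nm / 3.23345340 eV = 383.4414 nm in the visible/near-UV region.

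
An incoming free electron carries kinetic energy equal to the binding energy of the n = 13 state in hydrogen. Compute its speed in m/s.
1.68284e+05 m/s (or 0.056% of c)

The binding energy at n = 13 for hydrogen is:
E_13 = -13.6057/13² = -0.0805071006 eV
|E_13| = 0.0805071006 eV

Convert to Joules:
KE = 0.0805071006 eV × (1.602177 × 10⁻¹⁹ J/eV) = 1.2898662e-20 J

Using KE = ½mv²:
v = √(2·KE/m_e)
v = √(2 × 1.2898662e-20 J / 9.10938 × 10⁻³¹ kg)
v = 1.68284e+05 m/s

This is approximately 0.056% the speed of light.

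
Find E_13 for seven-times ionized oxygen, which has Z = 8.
-5.152 eV

For hydrogen-like ions, the energy levels scale with Z²:
E_n = -13.6057 Z² / n² eV

For O⁷⁺ (Z = 8) at n = 13:
E_13 = -13.6057 × 8² / 13²
E_13 = -13.6057 × 64 / 169
E_13 = -870.7648 / 169
E_13 = -5.152 eV

The energy is 64 times more negative than hydrogen at the same n due to the stronger nuclear charge.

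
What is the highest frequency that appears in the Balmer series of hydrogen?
8.22e+14 Hz

The series limit corresponds to the transition from n = ∞ to n = 2.
This is the highest energy (shortest wavelength) transition in the Balmer series.

E_∞ = 0 eV
E_2 = -13.6057 / 2² = -3.40143 eV

Energy at series limit:
ΔE = E_∞ - E_2 = 0 - (-3.40143) = 3.40143 eV
E = 3.40143 eV × (1.602177 × 10⁻¹⁹ J/eV) = 5.4497e-19 J
f = E/h = 5.4497e-19 J / (6.62607 × 10⁻³⁴ J·s) = 8.22e+14 Hz

This energy equals the ionization energy from the n = 2 state of hydrogen.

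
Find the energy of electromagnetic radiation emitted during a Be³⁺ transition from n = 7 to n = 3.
19.7452 eV

The energy levels are E_n = -13.6057 Z² eV / n².

Energy at n = 7: E_7 = -13.6057 × 4² / 7² = -4.4426776 eV
Energy at n = 3: E_3 = -13.6057 × 4² / 3² = -24.1879111 eV

For emission (electron falling to lower state), the photon energy is:
E_photon = E_7 - E_3 = |-4.4426776 - (-24.1879111)|
E_photon = 19.7452 eV

This energy is carried away by the emitted photon.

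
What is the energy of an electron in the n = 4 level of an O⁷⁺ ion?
-54.422800 eV

For hydrogen-like ions, the energy levels scale with Z²:
E_n = -13.6057 Z² / n² eV

For O⁷⁺ (Z = 8) at n = 4:
E_4 = -13.6057 × 8² / 4²
E_4 = -13.6057 × 64 / 16
E_4 = -870.7648 / 16
E_4 = -54.422800 eV

The energy is 64 times more negative than hydrogen at the same n due to the stronger nuclear charge.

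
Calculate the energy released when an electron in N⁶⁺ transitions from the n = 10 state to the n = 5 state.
20.00 eV

The energy levels are E_n = -13.6057 Z² eV / n².

Energy at n = 10: E_10 = -13.6057 × 7² / 10² = -6.66679 eV
Energy at n = 5: E_5 = -13.6057 × 7² / 5² = -26.66717 eV

For emission (electron falling to lower state), the photon energy is:
E_photon = E_10 - E_5 = |-6.66679 - (-26.66717)|
E_photon = 20.00 eV

This energy is carried away by the emitted photon.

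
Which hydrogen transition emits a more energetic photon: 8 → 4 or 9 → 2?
9 → 2

Calculate the energy for each transition:

Transition 8 → 4:
ΔE₁ = |E_4 - E_8| = |-13.6057/4² - (-13.6057/8²)|
ΔE₁ = |-0.850356250000 - (-0.212589062500)| = 0.637767188 eV

Transition 9 → 2:
ΔE₂ = |E_2 - E_9| = |-13.6057/2² - (-13.6057/9²)|
ΔE₂ = |-3.401425000000 - (-0.167971604938)| = 3.233453395 eV

Since 3.233453395 eV > 0.637767188 eV, the transition 9 → 2 emits the more energetic photon.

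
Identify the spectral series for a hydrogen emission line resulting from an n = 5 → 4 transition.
Brackett series

The spectral series in hydrogen are named based on the final (lower) energy level:
- Lyman series: n_final = 1 (ultraviolet)
- Balmer series: n_final = 2 (visible/near-UV)
- Paschen series: n_final = 3 (infrared)
- Brackett series: n_final = 4 (infrared)
- Pfund series: n_final = 5 (far infrared)

Since this transition ends at n = 4, it belongs to the Brackett series.

For reference, this 5 → 4 line has photon energy
ΔE = 13.6057 eV × (1/4² - 1/5²) = 0.3061282500 eV,
corresponding to wavelength λ = hc/ΔE = 1239.84 eV·nm / 0.3061282500 eV = 4050.0673 nm in the infrared region.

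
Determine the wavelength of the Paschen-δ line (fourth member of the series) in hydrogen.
1004.66981 nm

The lines of a series are numbered from the longest wavelength (smallest ΔE) outward; the fourth line is the transition from n = n_f + 4 to n_f.
The Paschen series has all transitions ending at n_f = 3.

For H, the fourth line (δ-line) is the jump from n = 7 to n = 3:
E_7 = -13.6057 / 7² = -0.2776673469 eV
E_3 = -13.6057 / 3² = -1.5117444444 eV
ΔE = E_7 - E_3 = 1.2340770975 eV

λ = hc/E = 1239.84 eV·nm / 1.2340770975 eV
λ = 1004.66981 nm

This is the δ-line of the Paschen series in H.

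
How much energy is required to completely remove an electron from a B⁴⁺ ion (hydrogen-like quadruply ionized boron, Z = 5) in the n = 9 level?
4.20 eV

The ionization energy is the energy needed to remove the electron completely (n → ∞).

For a hydrogen-like ion with Z = 5, E_n = -13.6057 Z² / n² eV.

At n = 9: E_9 = -13.6057 × 5² / 9² = -4.19929 eV
At n = ∞: E_∞ = 0 eV

Ionization energy = E_∞ - E_9 = 0 - (-4.19929) = 4.19929 eV
Ionization energy ≈ 4.20 eV

This is also called the binding energy of the electron in state n = 9.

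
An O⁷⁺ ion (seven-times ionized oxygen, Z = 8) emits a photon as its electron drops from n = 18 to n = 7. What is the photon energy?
15.0832 eV

The energy levels are E_n = -13.6057 Z² eV / n².

Energy at n = 18: E_18 = -13.6057 × 8² / 18² = -2.6875457 eV
Energy at n = 7: E_7 = -13.6057 × 8² / 7² = -17.7707102 eV

For emission (electron falling to lower state), the photon energy is:
E_photon = E_18 - E_7 = |-2.6875457 - (-17.7707102)|
E_photon = 15.0832 eV

This energy is carried away by the emitted photon.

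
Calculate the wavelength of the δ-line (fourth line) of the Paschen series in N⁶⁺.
20.5035 nm

The lines of a series are numbered from the longest wavelength (smallest ΔE) outward; the fourth line is the transition from n = n_f + 4 to n_f.
The Paschen series has all transitions ending at n_f = 3.

For N⁶⁺ (Z = 7), the fourth line (δ-line) is the jump from n = 7 to n = 3:
E_7 = -13.6057 × 7² / 7² = -13.605700 eV
E_3 = -13.6057 × 7² / 3² = -74.075478 eV
ΔE = E_7 - E_3 = 60.469778 eV

λ = hc/E = 1239.84 eV·nm / 60.469778 eV
λ = 20.5035 nm

This is the δ-line of the Paschen series in N⁶⁺.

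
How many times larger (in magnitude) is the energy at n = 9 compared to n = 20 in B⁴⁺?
4.938

Using E_n = -13.6057 Z² / n² eV with Z = 5:

E_9 = -13.6057 × 5² / 9² = -340.1425 / 81 = -4.199290123 eV
E_20 = -13.6057 × 5² / 20² = -340.1425 / 400 = -0.850356250 eV

The ratio is:
E_9/E_20 = (-4.199290123) / (-0.850356250)
E_9/E_20 = (-340.1425/81) / (-340.1425/400)
E_9/E_20 = 400/81
E_9/E_20 = 4.938
(Note: the Z² factors cancel in the ratio.)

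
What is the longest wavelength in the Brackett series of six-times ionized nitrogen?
82.654434 nm

The longest wavelength corresponds to the smallest energy transition in the series.
The Brackett series has all transitions ending at n_f = 4.

For N⁶⁺ (Z = 7), the first line (α-line) is the jump from n = 5 to n = 4:
E_5 = -13.6057 × 7² / 5² = -26.66717200 eV
E_4 = -13.6057 × 7² / 4² = -41.66745625 eV
ΔE = E_5 - E_4 = 15.00028425 eV

λ = hc/E = 1239.84 eV·nm / 15.00028425 eV
λ = 82.654434 nm

This is the α-line of the Brackett series in N⁶⁺.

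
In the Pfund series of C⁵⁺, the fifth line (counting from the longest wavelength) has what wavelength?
84.376 nm

The lines of a series are numbered from the longest wavelength (smallest ΔE) outward; the fifth line is the transition from n = n_f + 5 to n_f.
The Pfund series has all transitions ending at n_f = 5.

For C⁵⁺ (Z = 6), the fifth line (ε-line) is the jump from n = 10 to n = 5:
E_10 = -13.6057 × 6² / 10² = -4.89805 eV
E_5 = -13.6057 × 6² / 5² = -19.59221 eV
ΔE = E_10 - E_5 = 14.69416 eV

λ = hc/E = 1239.84 eV·nm / 14.69416 eV
λ = 84.376 nm

This is the ε-line of the Pfund series in C⁵⁺.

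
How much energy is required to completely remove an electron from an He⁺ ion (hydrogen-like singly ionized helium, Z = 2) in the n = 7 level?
1.1107 eV

The ionization energy is the energy needed to remove the electron completely (n → ∞).

For a hydrogen-like ion with Z = 2, E_n = -13.6057 Z² / n² eV.

At n = 7: E_7 = -13.6057 × 2² / 7² = -1.1106694 eV
At n = ∞: E_∞ = 0 eV

Ionization energy = E_∞ - E_7 = 0 - (-1.1106694) = 1.1106694 eV
Ionization energy ≈ 1.1107 eV

This is also called the binding energy of the electron in state n = 7.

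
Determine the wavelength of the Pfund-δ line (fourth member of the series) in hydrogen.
3295.200 nm

The lines of a series are numbered from the longest wavelength (smallest ΔE) outward; the fourth line is the transition from n = n_f + 4 to n_f.
The Pfund series has all transitions ending at n_f = 5.

For H, the fourth line (δ-line) is the jump from n = 9 to n = 5:
E_9 = -13.6057 / 9² = -0.167971605 eV
E_5 = -13.6057 / 5² = -0.544228000 eV
ΔE = E_9 - E_5 = 0.376256395 eV

λ = hc/E = 1239.84 eV·nm / 0.376256395 eV
λ = 3295.200 nm

This is the δ-line of the Pfund series in H.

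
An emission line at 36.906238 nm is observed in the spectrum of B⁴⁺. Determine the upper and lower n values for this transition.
n = 9 → n = 3

First, find the photon energy from the wavelength (hc = 1239.84 eV·nm):
E = hc/λ = 1239.84 eV·nm / 36.906238 nm = 33.594321 eV

The energy levels of B⁴⁺ satisfy E_n = -13.6057 × 5² / n² eV, so an emission n_i → n_f releases
ΔE = 13.6057 × 5² × (1/n_f² − 1/n_i²) eV.

Setting ΔE equal to the photon energy:
1/n_f² − 1/n_i² = 33.594321 / (13.6057 × 5²) = 0.098765432

Since 1/n_i² must be positive, we need 1/n_f² > 0.098765432, i.e. n_f ≤ 3. For each allowed n_f, solve n_i = (1/n_f² − 0.098765432)^(−1/2) and check whether it is a whole number:
  n_f = 1: 1/n_i² = 1.000000000 − 0.098765432 = 0.901234568 → n_i = 1.053  (not an integer) ✗
  n_f = 2: 1/n_i² = 0.250000000 − 0.098765432 = 0.151234568 → n_i = 2.571  (not an integer) ✗
  n_f = 3: 1/n_i² = 0.111111111 − 0.098765432 = 0.012345679 → n_i = 9.000  → integer, n_i = 9 ✓

Only n_f = 3 gives an integer upper level, n_i = 9.

The transition is from n = 9 to n = 3 (emission).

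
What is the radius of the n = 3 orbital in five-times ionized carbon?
0.0794 nm (or 0.7938 Å)

The Bohr radius formula is:
r_n = n² a₀ / Z

where a₀ = 0.0529177 nm is the Bohr radius.

For C⁵⁺ (Z = 6) at n = 3:
r_3 = 3² × 0.0529177 nm / 6
r_3 = 9 × 0.0529177 nm / 6
r_3 = 0.47626 nm / 6
r_3 = 0.0794 nm

The electron orbits at approximately 0.0794 nm from the nucleus.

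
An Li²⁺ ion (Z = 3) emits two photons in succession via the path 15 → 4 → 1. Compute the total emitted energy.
121.907 eV

The energy levels of Li²⁺ are E_n = -13.6057 × 3² / n² eV.

First transition (15 → 4):
ΔE₁ = |E_4 - E_15|
ΔE₁ = |-7.653206250 - (-0.544228000)| = 7.108978 eV

Second transition (4 → 1):
ΔE₂ = |E_1 - E_4|
ΔE₂ = |-122.451300000 - (-7.653206250)| = 114.798094 eV

Total energy released:
E_total = ΔE₁ + ΔE₂ = 7.108978 + 114.798094 = 121.907 eV

Note: This equals the direct transition 15 → 1: 121.907 eV ✓
Energy is conserved regardless of the path taken.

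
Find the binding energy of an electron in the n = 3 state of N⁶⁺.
74.075478 eV

The ionization energy is the energy needed to remove the electron completely (n → ∞).

For a hydrogen-like ion with Z = 7, E_n = -13.6057 Z² / n² eV.

At n = 3: E_3 = -13.6057 × 7² / 3² = -74.075477778 eV
At n = ∞: E_∞ = 0 eV

Ionization energy = E_∞ - E_3 = 0 - (-74.075477778) = 74.075477778 eV
Ionization energy ≈ 74.075478 eV

This is also called the binding energy of the electron in state n = 3.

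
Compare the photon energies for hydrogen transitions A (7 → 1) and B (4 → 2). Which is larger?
7 → 1

Calculate the energy for each transition:

Transition 7 → 1:
ΔE₁ = |E_1 - E_7| = |-13.6057/1² - (-13.6057/7²)|
ΔE₁ = |-13.60570000000 - (-0.27766734694)| = 13.32803265 eV

Transition 4 → 2:
ΔE₂ = |E_2 - E_4| = |-13.6057/2² - (-13.6057/4²)|
ΔE₂ = |-3.40142500000 - (-0.85035625000)| = 2.55106875 eV

Since 13.32803265 eV > 2.55106875 eV, the transition 7 → 1 emits the more energetic photon.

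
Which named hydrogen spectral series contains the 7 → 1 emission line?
Lyman series

The spectral series in hydrogen are named based on the final (lower) energy level:
- Lyman series: n_final = 1 (ultraviolet)
- Balmer series: n_final = 2 (visible/near-UV)
- Paschen series: n_final = 3 (infrared)
- Brackett series: n_final = 4 (infrared)
- Pfund series: n_final = 5 (far infrared)

Since this transition ends at n = 1, it belongs to the Lyman series.

For reference, this 7 → 1 line has photon energy
ΔE = 13.6057 eV × (1/1² - 1/7²) = 13.3280327 eV,
corresponding to wavelength λ = hc/ΔE = 1239.84 eV·nm / 13.3280327 eV = 93.02498 nm in the ultraviolet region.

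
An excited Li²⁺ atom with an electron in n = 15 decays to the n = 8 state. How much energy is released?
1.36907 eV

The energy levels are E_n = -13.6057 Z² eV / n².

Energy at n = 15: E_15 = -13.6057 × 3² / 15² = -0.54422800 eV
Energy at n = 8: E_8 = -13.6057 × 3² / 8² = -1.91330156 eV

For emission (electron falling to lower state), the photon energy is:
E_photon = E_15 - E_8 = |-0.54422800 - (-1.91330156)|
E_photon = 1.36907 eV

This energy is carried away by the emitted photon.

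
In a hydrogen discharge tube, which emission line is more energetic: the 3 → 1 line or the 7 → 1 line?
7 → 1

Calculate the energy for each transition:

Transition 3 → 1:
ΔE₁ = |E_1 - E_3| = |-13.6057/1² - (-13.6057/3²)|
ΔE₁ = |-13.605700000 - (-1.511744444)| = 12.093956 eV

Transition 7 → 1:
ΔE₂ = |E_1 - E_7| = |-13.6057/1² - (-13.6057/7²)|
ΔE₂ = |-13.605700000 - (-0.277667347)| = 13.328033 eV

Since 13.328033 eV > 12.093956 eV, the transition 7 → 1 emits the more energetic photon.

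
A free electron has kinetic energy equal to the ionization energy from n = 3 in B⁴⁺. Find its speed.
3.64615e+06 m/s (or 1.216226% of c)

The binding energy at n = 3 for B⁴⁺ is:
E_3 = -13.6057 × 5²/3² = -37.79361111 eV
|E_3| = 37.79361111 eV

Convert to Joules:
KE = 37.79361111 eV × (1.602177 × 10⁻¹⁹ J/eV) = 6.0552054e-18 J

Using KE = ½mv²:
v = √(2·KE/m_e)
v = √(2 × 6.0552054e-18 J / 9.10938 × 10⁻³¹ kg)
v = 3.64615e+06 m/s

This is approximately 1.216226% the speed of light.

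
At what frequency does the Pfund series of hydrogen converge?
1.3159e+14 Hz

The series limit corresponds to the transition from n = ∞ to n = 5.
This is the highest energy (shortest wavelength) transition in the Pfund series.

E_∞ = 0 eV
E_5 = -13.6057 / 5² = -0.54422800 eV

Energy at series limit:
ΔE = E_∞ - E_5 = 0 - (-0.54422800) = 0.54422800 eV
E = 0.54422800 eV × (1.602177 × 10⁻¹⁹ J/eV) = 8.719496e-20 J
f = E/h = 8.719496e-20 J / (6.62607 × 10⁻³⁴ J·s) = 1.3159e+14 Hz

This energy equals the ionization energy from the n = 5 state of hydrogen.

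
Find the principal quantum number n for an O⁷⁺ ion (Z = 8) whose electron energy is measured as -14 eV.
n = 8

The exact energy levels follow E_n = -13.6057 Z² / n² eV with Z = 8.

The measured value (-14 eV) is reported to only 2 significant figures, so we must test candidate n values and see which one matches to that precision.

Candidate energies:
  n = 6:  E = -13.6057 × 8² / 6² = -24.18791 eV
  n = 7:  E = -13.6057 × 8² / 7² = -17.77071 eV
  n = 8:  E = -13.6057 × 8² / 8² = -13.60570 eV  ← matches
  n = 9:  E = -13.6057 × 8² / 9² = -10.75018 eV
  n = 10:  E = -13.6057 × 8² / 10² = -8.70765 eV

Checking against the measurement of -14 eV (2 sig figs), only n = 8 agrees:
E_8 = -13.60570 eV, which rounds to -14 eV ✓

Therefore n = 8.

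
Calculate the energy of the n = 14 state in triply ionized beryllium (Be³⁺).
-1.1107 eV

For hydrogen-like ions, the energy levels scale with Z²:
E_n = -13.6057 Z² / n² eV

For Be³⁺ (Z = 4) at n = 14:
E_14 = -13.6057 × 4² / 14²
E_14 = -13.6057 × 16 / 196
E_14 = -217.6912 / 196
E_14 = -1.1107 eV

The energy is 16 times more negative than hydrogen at the same n due to the stronger nuclear charge.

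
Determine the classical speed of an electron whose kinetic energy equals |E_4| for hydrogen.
5.469e+05 m/s (or 0.1824% of c)

The binding energy at n = 4 for hydrogen is:
E_4 = -13.6057/4² = -0.8503563 eV
|E_4| = 0.8503563 eV

Convert to Joules:
KE = 0.8503563 eV × (1.602177 × 10⁻¹⁹ J/eV) = 1.36242e-19 J

Using KE = ½mv²:
v = √(2·KE/m_e)
v = √(2 × 1.36242e-19 J / 9.10938 × 10⁻³¹ kg)
v = 5.469e+05 m/s

This is approximately 0.1824% the speed of light.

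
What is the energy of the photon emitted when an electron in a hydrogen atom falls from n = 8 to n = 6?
0.17 eV

The energy levels are E_n = -13.6057 eV / n².

Energy at n = 8: E_8 = -13.6057 / 8² = -0.21259 eV
Energy at n = 6: E_6 = -13.6057 / 6² = -0.37794 eV

For emission (electron falling to lower state), the photon energy is:
E_photon = E_8 - E_6 = |-0.21259 - (-0.37794)|
E_photon = 0.17 eV

This energy is carried away by the emitted photon.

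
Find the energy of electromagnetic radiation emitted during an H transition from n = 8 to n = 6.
0.165347 eV

The energy levels are E_n = -13.6057 eV / n².

Energy at n = 8: E_8 = -13.6057 / 8² = -0.212589063 eV
Energy at n = 6: E_6 = -13.6057 / 6² = -0.377936111 eV

For emission (electron falling to lower state), the photon energy is:
E_photon = E_8 - E_6 = |-0.212589063 - (-0.377936111)|
E_photon = 0.165347 eV

This energy is carried away by the emitted photon.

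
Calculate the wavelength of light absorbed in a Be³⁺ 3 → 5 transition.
80.091662 nm

First, find the transition energy using E_n = -13.6057 Z² / n² eV:
E_3 = -13.6057 × 4² / 3² = -24.18791111 eV
E_5 = -13.6057 × 4² / 5² = -8.70764800 eV

Photon energy: |ΔE| = |E_5 - E_3| = 15.48026311 eV

Convert to wavelength using E = hc/λ with hc = 1239.84 eV·nm:
λ = hc/E = 1239.84 eV·nm / 15.48026311 eV
λ = 80.091662 nm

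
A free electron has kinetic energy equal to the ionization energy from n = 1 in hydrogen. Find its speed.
2.18769e+06 m/s (or 0.729736% of c)

The binding energy at n = 1 for hydrogen is:
E_1 = -13.6057/1² = -13.60570000 eV
|E_1| = 13.60570000 eV

Convert to Joules:
KE = 13.60570000 eV × (1.602177 × 10⁻¹⁹ J/eV) = 2.1798740e-18 J

Using KE = ½mv²:
v = √(2·KE/m_e)
v = √(2 × 2.1798740e-18 J / 9.10938 × 10⁻³¹ kg)
v = 2.18769e+06 m/s

This is approximately 0.729736% the speed of light.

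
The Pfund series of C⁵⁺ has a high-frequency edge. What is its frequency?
4.7374e+15 Hz

The series limit corresponds to the transition from n = ∞ to n = 5.
This is the highest energy (shortest wavelength) transition in the Pfund series.

E_∞ = 0 eV
E_5 = -13.6057 × 6² / 5² = -19.5922080 eV

Energy at series limit:
ΔE = E_∞ - E_5 = 0 - (-19.5922080) = 19.5922080 eV
E = 19.5922080 eV × (1.602177 × 10⁻¹⁹ J/eV) = 3.139019e-18 J
f = E/h = 3.139019e-18 J / (6.62607 × 10⁻³⁴ J·s) = 4.7374e+15 Hz

This energy equals the ionization energy from the n = 5 state of C⁵⁺.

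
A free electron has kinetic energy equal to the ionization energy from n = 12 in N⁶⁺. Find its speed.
1.27615e+06 m/s (or 0.4257% of c)

The binding energy at n = 12 for N⁶⁺ is:
E_12 = -13.6057 × 7²/12² = -4.62971736 eV
|E_12| = 4.62971736 eV

Convert to Joules:
KE = 4.62971736 eV × (1.602177 × 10⁻¹⁹ J/eV) = 7.4176267e-19 J

Using KE = ½mv²:
v = √(2·KE/m_e)
v = √(2 × 7.4176267e-19 J / 9.10938 × 10⁻³¹ kg)
v = 1.27615e+06 m/s

This is approximately 0.4257% the speed of light.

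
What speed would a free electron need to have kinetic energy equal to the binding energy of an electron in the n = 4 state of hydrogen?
5.469e+05 m/s (or 0.18243% of c)

The binding energy at n = 4 for hydrogen is:
E_4 = -13.6057/4² = -0.8503563 eV
|E_4| = 0.8503563 eV

Convert to Joules:
KE = 0.8503563 eV × (1.602177 × 10⁻¹⁹ J/eV) = 1.36242e-19 J

Using KE = ½mv²:
v = √(2·KE/m_e)
v = √(2 × 1.36242e-19 J / 9.10938 × 10⁻³¹ kg)
v = 5.469e+05 m/s

This is approximately 0.18243% the speed of light.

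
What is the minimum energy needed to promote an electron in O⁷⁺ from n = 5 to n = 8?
21.225 eV

The energy levels of a hydrogen-like atom are E_n = -13.6057 Z² eV / n².

Energy at n = 5: E_5 = -13.6057 × 8² / 5² = -34.830592 eV
Energy at n = 8: E_8 = -13.6057 × 8² / 8² = -13.605700 eV

The excitation energy is the difference:
ΔE = E_8 - E_5
ΔE = -13.605700 - (-34.830592)
ΔE = 21.225 eV

Since this is positive, energy must be absorbed (photon absorption).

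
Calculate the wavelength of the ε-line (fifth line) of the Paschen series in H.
954.34 nm

The lines of a series are numbered from the longest wavelength (smallest ΔE) outward; the fifth line is the transition from n = n_f + 5 to n_f.
The Paschen series has all transitions ending at n_f = 3.

For H, the fifth line (ε-line) is the jump from n = 8 to n = 3:
E_8 = -13.6057 / 8² = -0.212589 eV
E_3 = -13.6057 / 3² = -1.511744 eV
ΔE = E_8 - E_3 = 1.299155 eV

λ = hc/E = 1239.84 eV·nm / 1.299155 eV
λ = 954.34 nm

This is the ε-line of the Paschen series in H.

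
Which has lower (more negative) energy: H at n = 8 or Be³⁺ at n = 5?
Be³⁺ at n = 5 (E = -8.70765 eV)

Using E_n = -13.6057 Z² / n² eV:

H (Z = 1) at n = 8:
E = -13.6057 × 1² / 8² = -13.6057 × 1 / 64 = -0.21258906 eV

Be³⁺ (Z = 4) at n = 5:
E = -13.6057 × 4² / 5² = -13.6057 × 16 / 25 = -8.70764800 eV

Since -8.70764800 eV < -0.21258906 eV,
Be³⁺ at n = 5 is more tightly bound (requires more energy to ionize).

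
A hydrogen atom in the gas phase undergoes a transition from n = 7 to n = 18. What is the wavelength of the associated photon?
5260.82 nm

First, find the transition energy using E_n = -13.6057 / n² eV:
E_7 = -13.6057 / 7² = -0.27766735 eV
E_18 = -13.6057 / 18² = -0.04199290 eV

Photon energy: |ΔE| = |E_18 - E_7| = 0.23567445 eV

Convert to wavelength using E = hc/λ with hc = 1239.84 eV·nm:
λ = hc/E = 1239.84 eV·nm / 0.23567445 eV
λ = 5260.82 nm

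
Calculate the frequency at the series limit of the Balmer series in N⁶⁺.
4.03006e+16 Hz

The series limit corresponds to the transition from n = ∞ to n = 2.
This is the highest energy (shortest wavelength) transition in the Balmer series.

E_∞ = 0 eV
E_2 = -13.6057 × 7² / 2² = -166.669825 eV

Energy at series limit:
ΔE = E_∞ - E_2 = 0 - (-166.669825) = 166.669825 eV
E = 166.669825 eV × (1.602177 × 10⁻¹⁹ J/eV) = 2.6703456e-17 J
f = E/h = 2.6703456e-17 J / (6.62607 × 10⁻³⁴ J·s) = 4.03006e+16 Hz

This energy equals the ionization energy from the n = 2 state of N⁶⁺.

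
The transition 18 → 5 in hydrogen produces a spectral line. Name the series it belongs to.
Pfund series

The spectral series in hydrogen are named based on the final (lower) energy level:
- Lyman series: n_final = 1 (ultraviolet)
- Balmer series: n_final = 2 (visible/near-UV)
- Paschen series: n_final = 3 (infrared)
- Brackett series: n_final = 4 (infrared)
- Pfund series: n_final = 5 (far infrared)

Since this transition ends at n = 5, it belongs to the Pfund series.

For reference, this 18 → 5 line has photon energy
ΔE = 13.6057 eV × (1/5² - 1/18²) = 0.5022350988 eV,
corresponding to wavelength λ = hc/ΔE = 1239.84 eV·nm / 0.5022350988 eV = 2468.6447 nm in the far infrared region.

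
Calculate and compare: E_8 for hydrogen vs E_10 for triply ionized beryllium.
Be³⁺ at n = 10 (E = -2.176912 eV)

Using E_n = -13.6057 Z² / n² eV:

H (Z = 1) at n = 8:
E = -13.6057 × 1² / 8² = -13.6057 × 1 / 64 = -0.212589063 eV

Be³⁺ (Z = 4) at n = 10:
E = -13.6057 × 4² / 10² = -13.6057 × 16 / 100 = -2.176912000 eV

Since -2.176912000 eV < -0.212589063 eV,
Be³⁺ at n = 10 is more tightly bound (requires more energy to ionize).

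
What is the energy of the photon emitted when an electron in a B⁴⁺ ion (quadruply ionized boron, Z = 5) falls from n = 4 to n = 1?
318.88359 eV

The energy levels are E_n = -13.6057 Z² eV / n².

Energy at n = 4: E_4 = -13.6057 × 5² / 4² = -21.25890625 eV
Energy at n = 1: E_1 = -13.6057 × 5² / 1² = -340.14250000 eV

For emission (electron falling to lower state), the photon energy is:
E_photon = E_4 - E_1 = |-21.25890625 - (-340.14250000)|
E_photon = 318.88359 eV

This energy is carried away by the emitted photon.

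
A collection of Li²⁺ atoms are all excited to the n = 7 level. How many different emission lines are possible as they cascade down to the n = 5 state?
3

The electron can occupy levels n = 5, 6, ..., 7 during de-excitation — that is m = 7 - 5 + 1 = 3 distinct levels.

The number of distinct spectral lines equals the number of ways to choose 2 of these m levels (each pair gives one possible emission transition):

Number of lines = m(m-1)/2 = 3×2/2 = 3

These correspond to all possible transitions between the 3 levels:
7 → 6, 7 → 5, 6 → 5

Each transition produces a photon with a unique energy (and thus wavelength). This count does not depend on Z.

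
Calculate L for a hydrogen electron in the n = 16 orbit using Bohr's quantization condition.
1.68731e-33 J·s (or 16ℏ)

In the Bohr model, angular momentum is quantized:
L = nℏ

where ℏ = h/(2π) = 1.0545718e-34 J·s

For n = 16:
L = 16 × 1.0545718e-34 J·s
L = 1.68731e-33 J·s

This can also be written as L = 16ℏ.
The angular momentum is an integer multiple of the reduced Planck constant.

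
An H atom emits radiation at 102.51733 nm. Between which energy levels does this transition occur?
n = 3 → n = 1

First, find the photon energy from the wavelength (hc = 1239.84 eV·nm):
E = hc/λ = 1239.84 eV·nm / 102.51733 nm = 12.093955 eV

The energy levels of hydrogen satisfy E_n = -13.6057 / n² eV, so an emission n_i → n_f releases
ΔE = 13.6057 × (1/n_f² − 1/n_i²) eV.

Setting ΔE equal to the photon energy:
1/n_f² − 1/n_i² = 12.093955 / 13.6057 = 0.88888885

Since 1/n_i² must be positive, we need 1/n_f² > 0.88888885, i.e. n_f ≤ 1. For each allowed n_f, solve n_i = (1/n_f² − 0.88888885)^(−1/2) and check whether it is a whole number:
  n_f = 1: 1/n_i² = 1.00000000 − 0.88888885 = 0.11111115 → n_i = 3.000  → integer, n_i = 3 ✓

Only n_f = 1 gives an integer upper level, n_i = 3.

The transition is from n = 3 to n = 1 (emission).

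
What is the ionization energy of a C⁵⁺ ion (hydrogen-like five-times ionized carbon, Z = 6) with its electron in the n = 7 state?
10.00 eV

The ionization energy is the energy needed to remove the electron completely (n → ∞).

For a hydrogen-like ion with Z = 6, E_n = -13.6057 Z² / n² eV.

At n = 7: E_7 = -13.6057 × 6² / 7² = -9.99602 eV
At n = ∞: E_∞ = 0 eV

Ionization energy = E_∞ - E_7 = 0 - (-9.99602) = 9.99602 eV
Ionization energy ≈ 10.00 eV

This is also called the binding energy of the electron in state n = 7.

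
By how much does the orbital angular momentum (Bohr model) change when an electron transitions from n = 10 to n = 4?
6.327e-34 J·s (or 6ℏ)

In the Bohr model, L_n = nℏ where ℏ = 1.05457e-34 J·s.

L_10 = 10ℏ = 1.05457e-33 J·s
L_4 = 4ℏ = 4.21828e-34 J·s

ΔL = L_10 - L_4 = (10 - 4)ℏ = 6ℏ
ΔL = 6 × 1.05457e-34 J·s = 6.327e-34 J·s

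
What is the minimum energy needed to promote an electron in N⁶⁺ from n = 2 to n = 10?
160.003032 eV

The energy levels of a hydrogen-like atom are E_n = -13.6057 Z² eV / n².

Energy at n = 2: E_2 = -13.6057 × 7² / 2² = -166.669825000 eV
Energy at n = 10: E_10 = -13.6057 × 7² / 10² = -6.666793000 eV

The excitation energy is the difference:
ΔE = E_10 - E_2
ΔE = -6.666793000 - (-166.669825000)
ΔE = 160.003032 eV

Since this is positive, energy must be absorbed (photon absorption).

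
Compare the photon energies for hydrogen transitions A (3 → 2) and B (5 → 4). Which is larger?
3 → 2

Calculate the energy for each transition:

Transition 3 → 2:
ΔE₁ = |E_2 - E_3| = |-13.6057/2² - (-13.6057/3²)|
ΔE₁ = |-3.401425000000 - (-1.511744444444)| = 1.889680556 eV

Transition 5 → 4:
ΔE₂ = |E_4 - E_5| = |-13.6057/4² - (-13.6057/5²)|
ΔE₂ = |-0.850356250000 - (-0.544228000000)| = 0.306128250 eV

Since 1.889680556 eV > 0.306128250 eV, the transition 3 → 2 emits the more energetic photon.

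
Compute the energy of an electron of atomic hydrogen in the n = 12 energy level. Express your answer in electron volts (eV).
-0.09 eV

The energy levels of a hydrogen-like atom are given by:
E_n = -13.6057 eV / n²

For n = 12:
E_12 = -13.6057 eV / 12²
E_12 = -13.6057 eV / 144
E_12 = -0.09 eV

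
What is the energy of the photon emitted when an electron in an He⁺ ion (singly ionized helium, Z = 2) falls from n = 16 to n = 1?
54.21 eV

The energy levels are E_n = -13.6057 Z² eV / n².

Energy at n = 16: E_16 = -13.6057 × 2² / 16² = -0.21259 eV
Energy at n = 1: E_1 = -13.6057 × 2² / 1² = -54.42280 eV

For emission (electron falling to lower state), the photon energy is:
E_photon = E_16 - E_1 = |-0.21259 - (-54.42280)|
E_photon = 54.21 eV

This energy is carried away by the emitted photon.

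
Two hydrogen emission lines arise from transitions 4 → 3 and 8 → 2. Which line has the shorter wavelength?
8 → 2

Calculate the energy for each transition:

Transition 4 → 3:
ΔE₁ = |E_3 - E_4| = |-13.6057/3² - (-13.6057/4²)|
ΔE₁ = |-1.511744444 - (-0.850356250)| = 0.661388 eV

Transition 8 → 2:
ΔE₂ = |E_2 - E_8| = |-13.6057/2² - (-13.6057/8²)|
ΔE₂ = |-3.401425000 - (-0.212589063)| = 3.188836 eV

Since 3.188836 eV > 0.661388 eV, the transition 8 → 2 emits the more energetic photon.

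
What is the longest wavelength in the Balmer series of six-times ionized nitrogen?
13.39 nm

The longest wavelength corresponds to the smallest energy transition in the series.
The Balmer series has all transitions ending at n_f = 2.

For N⁶⁺ (Z = 7), the first line (α-line) is the jump from n = 3 to n = 2:
E_3 = -13.6057 × 7² / 3² = -74.0755 eV
E_2 = -13.6057 × 7² / 2² = -166.6698 eV
ΔE = E_3 - E_2 = 92.5943 eV

λ = hc/E = 1239.84 eV·nm / 92.5943 eV
λ = 13.39 nm

This is the α-line of the Balmer series in N⁶⁺.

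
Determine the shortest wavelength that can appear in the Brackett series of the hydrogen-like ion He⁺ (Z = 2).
364.50605 nm

The series limit corresponds to the transition from n = ∞ to n = 4.
This is the highest energy (shortest wavelength) transition in the Brackett series.

E_∞ = 0 eV
E_4 = -13.6057 × 2² / 4² = -3.401425000 eV

Energy at series limit:
ΔE = E_∞ - E_4 = 0 - (-3.401425000) = 3.401425000 eV
λ = hc/E = 1239.84 eV·nm / 3.401425000 eV = 364.50605 nm

This energy equals the ionization energy from the n = 4 state of He⁺.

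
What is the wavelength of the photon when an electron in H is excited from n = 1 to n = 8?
92.57297 nm

First, find the transition energy using E_n = -13.6057 / n² eV:
E_1 = -13.6057 / 1² = -13.6057000 eV
E_8 = -13.6057 / 8² = -0.2125891 eV

Photon energy: |ΔE| = |E_8 - E_1| = 13.3931109 eV

Convert to wavelength using E = hc/λ with hc = 1239.84 eV·nm:
λ = hc/E = 1239.84 eV·nm / 13.3931109 eV
λ = 92.57297 nm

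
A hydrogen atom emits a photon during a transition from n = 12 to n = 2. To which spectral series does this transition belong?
Balmer series

The spectral series in hydrogen are named based on the final (lower) energy level:
- Lyman series: n_final = 1 (ultraviolet)
- Balmer series: n_final = 2 (visible/near-UV)
- Paschen series: n_final = 3 (infrared)
- Brackett series: n_final = 4 (infrared)
- Pfund series: n_final = 5 (far infrared)

Since this transition ends at n = 2, it belongs to the Balmer series.

For reference, this 12 → 2 line has photon energy
ΔE = 13.6057 eV × (1/2² - 1/12²) = 3.3069410 eV,
corresponding to wavelength λ = hc/ΔE = 1239.84 eV·nm / 3.3069410 eV = 374.921 nm in the visible/near-UV region.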